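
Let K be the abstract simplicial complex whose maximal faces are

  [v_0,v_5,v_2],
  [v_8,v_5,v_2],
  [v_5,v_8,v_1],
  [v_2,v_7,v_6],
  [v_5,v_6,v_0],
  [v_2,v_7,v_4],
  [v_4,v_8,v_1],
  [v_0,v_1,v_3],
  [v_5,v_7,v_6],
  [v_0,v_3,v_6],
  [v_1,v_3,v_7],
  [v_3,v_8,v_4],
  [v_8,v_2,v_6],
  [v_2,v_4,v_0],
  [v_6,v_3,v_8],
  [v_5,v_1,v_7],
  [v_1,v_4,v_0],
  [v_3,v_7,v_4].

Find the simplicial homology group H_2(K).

We work with the vertex ordering v_0 < v_1 < v_2 < v_3 < v_4 < v_5 < v_6 < v_7 < v_8. The simplices of K, each written with vertices in increasing order, are:

  0-simplices (9): [v_0], [v_1], [v_2], [v_3], [v_4], [v_5], [v_6], [v_7], [v_8]
  1-simplices (27): (27 of them)
  2-simplices (18): (18 of them)

Hence C_0 ≅ Z^9, C_1 ≅ Z^27, C_2 ≅ Z^18.

The boundary map ∂_1: C_1 → C_0 maps an edge to its endpoints' difference, ∂[p,q] = q − p. For instance
  ∂[v_2,v_7] = [v_7] − [v_2].
The resulting 9×27 matrix has rank 8, and its Smith normal form has invariant factors (1,1,1,1,1,1,1,1).

∂_2: C_2 → C_1 sends each 2-simplex [p,q,r] to [q,r] − [p,r] + [p,q]. For instance
  ∂[v_1,v_5,v_8] = [v_5,v_8] − [v_1,v_8] + [v_1,v_5],
  ∂[v_2,v_6,v_8] = [v_6,v_8] − [v_2,v_8] + [v_2,v_6].
The 27×18 boundary matrix has rank 18 and Smith normal form diag(1,1,1,1,1,1,1,1,1,1,1,1,1,1,1,1,1,2).

Reading off H_k = ker ∂_k / im ∂_{k+1}:

  H_2: rank ker ∂_2 − rank ∂_3 = (18 − 18) − 0 = 0, and there is no ∂_3, so H_2 = 0.

(K is a triangulation of the Klein bottle.)

H_2 ≅ 0.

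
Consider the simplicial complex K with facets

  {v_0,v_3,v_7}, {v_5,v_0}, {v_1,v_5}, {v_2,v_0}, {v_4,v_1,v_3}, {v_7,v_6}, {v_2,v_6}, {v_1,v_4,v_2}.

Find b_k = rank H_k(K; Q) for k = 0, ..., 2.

Take the total order v_0 < v_1 < v_2 < v_3 < v_4 < v_5 < v_6 < v_7 on the vertex set. Then K (dimension 2) consists of the simplices:

  0-simplices (8): [v_0], [v_1], [v_2], [v_3], [v_4], [v_5], [v_6], [v_7]
  1-simplices (13): [v_0,v_2], [v_0,v_3], [v_0,v_5], [v_0,v_7], [v_1,v_2], [v_1,v_3], [v_1,v_4], [v_1,v_5], [v_2,v_4], [v_2,v_6], [v_3,v_4], [v_3,v_7], [v_6,v_7]
  2-simplices (3): [v_0,v_3,v_7], [v_1,v_2,v_4], [v_1,v_3,v_4]

giving chain groups C_0 ≅ Z^8, C_1 ≅ Z^13, C_2 ≅ Z^3.

Boundary ∂_1: C_1 → C_0 maps an edge to its endpoints' difference, ∂[p,q] = q − p. For instance
  ∂[v_2,v_4] = [v_4] − [v_2].
As a 8×13 matrix over Z this has rank 7, with invariant factors (1,1,1,1,1,1,1).

Boundary ∂_2: C_2 → C_1 acts by ∂[p,q,r] = [q,r] − [p,r] + [p,q]. For instance
  ∂[v_1,v_3,v_4] = [v_3,v_4] − [v_1,v_4] + [v_1,v_3],
  ∂[v_1,v_2,v_4] = [v_2,v_4] − [v_1,v_4] + [v_1,v_2].
The resulting 13×3 matrix has rank 3, and its Smith normal form has invariant factors (1,1,1).

Now H_k = ker ∂_k / im ∂_{k+1}, so:

  H_0: rank C_0 − rank ∂_1 = 8 − 7 = 1, and the invariant factors of ∂_1 are all 1, so H_0 = Z.
  H_1: rank ker ∂_1 − rank ∂_2 = (13 − 7) − 3 = 3, and the invariant factors of ∂_2 are all 1, so H_1 = Z^3.
  H_2: rank ker ∂_2 − rank ∂_3 = (3 − 3) − 0 = 0, and there is no ∂_3, so H_2 = 0.

As a check, the Euler characteristic is 8 − 13 + 3 = -2, which agrees with 1 − 3 + 0 = -2.

Hence the Betti numbers are b_0 = 1, b_1 = 3, b_2 = 0.

b_0 = 1, b_1 = 3, b_2 = 0.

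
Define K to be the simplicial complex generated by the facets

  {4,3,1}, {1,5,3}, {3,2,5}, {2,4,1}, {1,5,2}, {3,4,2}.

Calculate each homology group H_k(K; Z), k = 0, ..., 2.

H_0 = Z,  H_1 = 0,  H_2 = Z.

We work with the vertex ordering 1 < 2 < 3 < 4 < 5. The simplices of K, each written with vertices in increasing order, are:

  0-simplices (5): [1], [2], [3], [4], [5]
  1-simplices (9): [1,2], [1,3], [1,4], [1,5], [2,3], [2,4], [2,5], [3,4], [3,5]
  2-simplices (6): [1,2,4], [1,2,5], [1,3,4], [1,3,5], [2,3,4], [2,3,5]

so the chain groups are C_0 ≅ Z^5, C_1 ≅ Z^9, C_2 ≅ Z^6.

∂_1: C_1 → C_0 is given by ∂[p,q] = [q] − [p]. For instance
  ∂[2,5] = [5] − [2].
The 5×9 boundary matrix has rank 4 and Smith normal form diag(1,1,1,1).

Boundary ∂_2: C_2 → C_1 acts by ∂[p,q,r] = [q,r] − [p,r] + [p,q]. For instance
  ∂[1,3,4] = [3,4] − [1,4] + [1,3],
  ∂[1,2,4] = [2,4] − [1,4] + [1,2].
As a 9×6 matrix over Z this has rank 5, with invariant factors (1,1,1,1,1).

From H_k ≅ ker(∂_k) / im(∂_{k+1}) we obtain:

  H_0: rank C_0 − rank ∂_1 = 5 − 4 = 1, and the invariant factors of ∂_1 are all 1, so H_0 ≅ Z.
  H_1: rank ker ∂_1 − rank ∂_2 = (9 − 4) − 5 = 0, and the invariant factors of ∂_2 are all 1, so H_1 ≅ 0.
  H_2: rank ker ∂_2 − rank ∂_3 = (6 − 5) − 0 = 1, and there is no ∂_3, so H_2 ≅ Z.

(K is a triangulation of the 2-sphere S^2.)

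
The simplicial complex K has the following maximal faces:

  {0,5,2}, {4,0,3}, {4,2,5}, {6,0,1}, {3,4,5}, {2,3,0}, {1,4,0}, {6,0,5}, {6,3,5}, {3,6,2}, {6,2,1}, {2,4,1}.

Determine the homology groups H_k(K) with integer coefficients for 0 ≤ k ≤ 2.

Fix the vertex order 0 < 1 < 2 < 3 < 4 < 5 < 6 and write every simplex with vertices in increasing order. Then dim K = 2 and the simplices of K are:

  0-simplices (7): [0], [1], [2], [3], [4], [5], [6]
  1-simplices (18): [0,1], [0,2], [0,3], [0,4], [0,5], [0,6], [1,2], [1,4], [1,6], [2,3], [2,4], [2,5], [2,6], [3,4], [3,5], [3,6], [4,5], [5,6]
  2-simplices (12): [0,1,4], [0,1,6], [0,2,3], [0,2,5], [0,3,4], [0,5,6], [1,2,4], [1,2,6], [2,3,6], [2,4,5], [3,4,5], [3,5,6]

Hence C_0 ≅ Z^7, C_1 ≅ Z^18, C_2 ≅ Z^12.

The boundary map ∂_1: C_1 → C_0 is given by ∂[p,q] = [q] − [p]. For instance
  ∂[5,6] = [6] − [5].
The 7×18 boundary matrix has rank 6 and Smith normal form diag(1,1,1,1,1,1).

The boundary map ∂_2: C_2 → C_1 sends each 2-simplex [p,q,r] to [q,r] − [p,r] + [p,q]. For instance
  ∂[0,5,6] = [5,6] − [0,6] + [0,5],
  ∂[0,1,6] = [1,6] − [0,6] + [0,1].
The resulting 18×12 matrix has rank 12, and its Smith normal form has invariant factors (1,1,1,1,1,1,1,1,1,1,1,2).

Now H_k = ker ∂_k / im ∂_{k+1}, so:

  H_0: rank C_0 − rank ∂_1 = 7 − 6 = 1, and the invariant factors of ∂_1 are all 1, so H_0 = Z.
  H_1: rank ker ∂_1 − rank ∂_2 = (18 − 6) − 12 = 0, and ∂_2 has invariant factor 2 > 1, so H_1 = Z/2.
  H_2: rank ker ∂_2 − rank ∂_3 = (12 − 12) − 0 = 0, and there is no ∂_3, so H_2 = 0.

H_0 = Z,  H_1 = Z/2,  H_2 = 0.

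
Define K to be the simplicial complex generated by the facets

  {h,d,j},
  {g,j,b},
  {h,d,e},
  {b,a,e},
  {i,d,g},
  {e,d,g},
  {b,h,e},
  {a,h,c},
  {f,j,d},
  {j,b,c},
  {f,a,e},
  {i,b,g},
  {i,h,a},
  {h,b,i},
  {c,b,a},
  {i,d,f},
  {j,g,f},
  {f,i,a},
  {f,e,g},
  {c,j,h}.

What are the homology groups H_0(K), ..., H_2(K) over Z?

We work with the vertex ordering a < b < c < d < e < f < g < h < i < j. The simplices of K, each written with vertices in increasing order, are:

  0-simplices (10): a, b, c, d, e, f, g, h, i, j
  1-simplices (30): ab, ac, ae, af, ah, ai, bc, be, bg, bh, bi, bj, ch, cj, de, df, dg, dh, di, dj, ef, eg, eh, fg, fi, fj, gi, gj, hi, hj
  2-simplices (20): abc, abe, ach, aef, afi, ahi, bcj, beh, bgi, bgj, bhi, chj, deg, deh, dfi, dfj, dgi, dhj, efg, fgj

giving chain groups C_0 ≅ Z^10, C_1 ≅ Z^30, C_2 ≅ Z^20.

Boundary ∂_1: C_1 → C_0 is given by ∂[p,q] = [q] − [p].
The resulting 10×30 matrix has rank 9, and its Smith normal form has invariant factors (1,1,1,1,1,1,1,1,1).

Boundary ∂_2: C_2 → C_1 acts by ∂[p,q,r] = [q,r] − [p,r] + [p,q]. For instance
  ∂aef = ef − af + ae,
  ∂bgj = gj − bj + bg.
The resulting 30×20 matrix has rank 20, and its Smith normal form has invariant factors (1,1,1,1,1,1,1,1,1,1,1,1,1,1,1,1,1,1,1,2).

Now H_k = ker ∂_k / im ∂_{k+1}, so:

  H_0: rank C_0 − rank ∂_1 = 10 − 9 = 1, and the invariant factors of ∂_1 are all 1, so H_0 ≅ Z.
  H_1: rank ker ∂_1 − rank ∂_2 = (30 − 9) − 20 = 1, and ∂_2 has invariant factor 2 > 1, so H_1 ≅ Z ⊕ Z/2Z.
  H_2: rank ker ∂_2 − rank ∂_3 = (20 − 20) − 0 = 0, and there is no ∂_3, so H_2 ≅ 0.

As a check, the Euler characteristic is 10 − 30 + 20 = 0, which agrees with 1 − 1 + 0 = 0.
(K is a triangulation of the Klein bottle.)

H_0 ≅ Z,  H_1 ≅ Z ⊕ Z/2Z,  H_2 = 0.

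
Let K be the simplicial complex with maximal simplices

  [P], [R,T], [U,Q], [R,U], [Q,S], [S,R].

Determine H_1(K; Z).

Take the total order P < Q < R < S < T < U on the vertex set. Then K (dimension 1) consists of the simplices:

  0-simplices (6): P, Q, R, S, T, U
  1-simplices (5): QS, QU, RS, RT, RU

giving chain groups C_0 ≅ Z^6, C_1 ≅ Z^5.

Boundary ∂_1: C_1 → C_0 is given by ∂[p,q] = [q] − [p]. For instance
  ∂QS = S − Q.
The resulting 6×5 matrix has rank 4, and its Smith normal form has invariant factors (1,1,1,1).

Now H_k = ker ∂_k / im ∂_{k+1}, so:

  H_1: rank ker ∂_1 − rank ∂_2 = (5 − 4) − 0 = 1, and there is no ∂_2, so H_1 ≅ Z.

H_1 ≅ Z.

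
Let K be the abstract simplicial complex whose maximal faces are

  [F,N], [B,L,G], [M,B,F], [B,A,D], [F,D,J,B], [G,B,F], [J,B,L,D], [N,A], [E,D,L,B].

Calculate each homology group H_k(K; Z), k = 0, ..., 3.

H_0 ≅ Z,  H_1 ≅ Z,  H_2 = 0,  H_3 = 0.

Order the vertices as A < B < D < E < F < G < J < L < M < N. Listing each simplex with vertices in this order, K has dimension 3 with simplices:

  0-simplices (10): A, B, D, E, F, G, J, L, M, N
  1-simplices (21): AB, AD, AN, BD, BE, BF, BG, BJ, BL, BM, DE, DF, DJ, DL, EL, FG, FJ, FM, FN, GL, JL
  2-simplices (14): ABD, BDE, BDF, BDJ, BDL, BEL, BFG, BFJ, BFM, BGL, BJL, DEL, DFJ, DJL
  3-simplices (3): BDEL, BDFJ, BDJL

Hence C_0 ≅ Z^10, C_1 ≅ Z^21, C_2 ≅ Z^14, C_3 ≅ Z^3.

Boundary ∂_1: C_1 → C_0 sends each edge [p,q] (with p < q) to q − p.
The resulting 10×21 matrix has rank 9, and its Smith normal form has invariant factors (1,1,1,1,1,1,1,1,1).

The boundary map ∂_2: C_2 → C_1 acts by ∂[p,q,r] = [q,r] − [p,r] + [p,q]. For instance
  ∂BGL = GL − BL + BG,
  ∂BDE = DE − BE + BD.
The resulting 21×14 matrix has rank 11, and its Smith normal form has invariant factors (1,1,1,1,1,1,1,1,1,1,1).

Boundary ∂_3: C_3 → C_2 sends each 3-simplex σ to the alternating sum Σ_i (−1)^i (σ with its i-th vertex removed). For instance
  ∂BDEL = DEL − BEL + BDL − BDE,
  ∂BDJL = DJL − BJL + BDL − BDJ.
As a 14×3 matrix over Z this has rank 3, with invariant factors (1,1,1).

Reading off H_k = ker ∂_k / im ∂_{k+1}:

  H_0: rank C_0 − rank ∂_1 = 10 − 9 = 1, and the invariant factors of ∂_1 are all 1, so H_0 ≅ Z.
  H_1: rank ker ∂_1 − rank ∂_2 = (21 − 9) − 11 = 1, and the invariant factors of ∂_2 are all 1, so H_1 ≅ Z.
  H_2: rank ker ∂_2 − rank ∂_3 = (14 − 11) − 3 = 0, and the invariant factors of ∂_3 are all 1, so H_2 ≅ 0.
  H_3: rank ker ∂_3 − rank ∂_4 = (3 − 3) − 0 = 0, and there is no ∂_4, so H_3 ≅ 0.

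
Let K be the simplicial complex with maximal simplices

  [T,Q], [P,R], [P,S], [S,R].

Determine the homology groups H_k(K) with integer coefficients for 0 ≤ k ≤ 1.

Take the total order P < Q < R < S < T on the vertex set. Then K (dimension 1) consists of the simplices:

  0-simplices (5): P, Q, R, S, T
  1-simplices (4): PR, PS, QT, RS

giving chain groups C_0 ≅ Z^5, C_1 ≅ Z^4.

∂_1: C_1 → C_0 sends each edge [p,q] (with p < q) to q − p. For instance
  ∂QT = T − Q.
The resulting 5×4 matrix has rank 3, and its Smith normal form has invariant factors (1,1,1).

From H_k ≅ ker(∂_k) / im(∂_{k+1}) we obtain:

  H_0: rank C_0 − rank ∂_1 = 5 − 3 = 2, and the invariant factors of ∂_1 are all 1, so H_0 = Z^2.
  H_1: rank ker ∂_1 − rank ∂_2 = (4 − 3) − 0 = 1, and there is no ∂_2, so H_1 = Z.

(K is a triangulation of the disjoint union of the circle S^1 and the 1-simplex.)

H_0 ≅ Z^2,  H_1 ≅ Z.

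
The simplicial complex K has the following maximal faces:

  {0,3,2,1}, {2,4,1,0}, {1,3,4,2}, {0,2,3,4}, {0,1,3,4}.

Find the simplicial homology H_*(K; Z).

Take the total order 0 < 1 < 2 < 3 < 4 on the vertex set. Then K (dimension 3) consists of the simplices:

  0-simplices (5): [0], [1], [2], [3], [4]
  1-simplices (10): [0,1], [0,2], [0,3], [0,4], [1,2], [1,3], [1,4], [2,3], [2,4], [3,4]
  2-simplices (10): [0,1,2], [0,1,3], [0,1,4], [0,2,3], [0,2,4], [0,3,4], [1,2,3], [1,2,4], [1,3,4], [2,3,4]
  3-simplices (5): [0,1,2,3], [0,1,2,4], [0,1,3,4], [0,2,3,4], [1,2,3,4]

Hence C_0 ≅ Z^5, C_1 ≅ Z^10, C_2 ≅ Z^10, C_3 ≅ Z^5.

∂_1: C_1 → C_0 maps an edge to its endpoints' difference, ∂[p,q] = q − p. For instance
  ∂[0,2] = [2] − [0].
The 5×10 boundary matrix has rank 4 and Smith normal form diag(1,1,1,1).

Boundary ∂_2: C_2 → C_1 acts by ∂[p,q,r] = [q,r] − [p,r] + [p,q]. For instance
  ∂[0,2,4] = [2,4] − [0,4] + [0,2],
  ∂[0,1,2] = [1,2] − [0,2] + [0,1].
The 10×10 boundary matrix has rank 6 and Smith normal form diag(1,1,1,1,1,1).

The boundary map ∂_3: C_3 → C_2 sends each 3-simplex σ to the alternating sum Σ_i (−1)^i (σ with its i-th vertex removed). For instance
  ∂[0,1,3,4] = [1,3,4] − [0,3,4] + [0,1,4] − [0,1,3],
  ∂[0,1,2,4] = [1,2,4] − [0,2,4] + [0,1,4] − [0,1,2].
This gives a 10×5 integer matrix of rank 4; reducing to Smith normal form yields diagonal entries (1,1,1,1).

Computing H_k = (kernel of ∂_k) / (image of ∂_{k+1}):

  H_0: rank C_0 − rank ∂_1 = 5 − 4 = 1, and the invariant factors of ∂_1 are all 1, so H_0 ≅ Z.
  H_1: rank ker ∂_1 − rank ∂_2 = (10 − 4) − 6 = 0, and the invariant factors of ∂_2 are all 1, so H_1 ≅ 0.
  H_2: rank ker ∂_2 − rank ∂_3 = (10 − 6) − 4 = 0, and the invariant factors of ∂_3 are all 1, so H_2 ≅ 0.
  H_3: rank ker ∂_3 − rank ∂_4 = (5 − 4) − 0 = 1, and there is no ∂_4, so H_3 ≅ Z.

H_0 ≅ Z,  H_1 = 0,  H_2 = 0,  H_3 ≅ Z.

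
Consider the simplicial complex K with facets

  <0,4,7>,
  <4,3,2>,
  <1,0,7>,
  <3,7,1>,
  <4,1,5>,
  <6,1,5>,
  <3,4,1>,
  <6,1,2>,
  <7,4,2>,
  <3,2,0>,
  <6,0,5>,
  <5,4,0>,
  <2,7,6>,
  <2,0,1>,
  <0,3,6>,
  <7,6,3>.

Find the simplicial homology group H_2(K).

We work with the vertex ordering 0 < 1 < 2 < 3 < 4 < 5 < 6 < 7. The simplices of K, each written with vertices in increasing order, are:

  0-simplices (8): [0], [1], [2], [3], [4], [5], [6], [7]
  1-simplices (24): (24 of them)
  2-simplices (16): [0,1,2], [0,1,7], [0,2,3], [0,3,6], [0,4,5], [0,4,7], [0,5,6], [1,2,6], [1,3,4], [1,3,7], [1,4,5], [1,5,6], [2,3,4], [2,4,7], [2,6,7], [3,6,7]

so the chain groups are C_0 ≅ Z^8, C_1 ≅ Z^24, C_2 ≅ Z^16.

The boundary map ∂_1: C_1 → C_0 maps an edge to its endpoints' difference, ∂[p,q] = q − p.
The resulting 8×24 matrix has rank 7, and its Smith normal form has invariant factors (1,1,1,1,1,1,1).

Boundary ∂_2: C_2 → C_1 maps a triangle to the signed sum of its edges. For instance
  ∂[2,6,7] = [6,7] − [2,7] + [2,6],
  ∂[0,4,7] = [4,7] − [0,7] + [0,4].
The 24×16 boundary matrix has rank 15 and Smith normal form diag(1,1,1,1,1,1,1,1,1,1,1,1,1,1,1).

From H_k ≅ ker(∂_k) / im(∂_{k+1}) we obtain:

  H_2: rank ker ∂_2 − rank ∂_3 = (16 − 15) − 0 = 1, and there is no ∂_3, so H_2 = Z.

H_2 ≅ Z.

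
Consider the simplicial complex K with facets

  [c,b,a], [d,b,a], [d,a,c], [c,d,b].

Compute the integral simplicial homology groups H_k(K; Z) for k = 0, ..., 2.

Order the vertices as a < b < c < d. Listing each simplex with vertices in this order, K has dimension 2 with simplices:

  0-simplices (4): a, b, c, d
  1-simplices (6): ab, ac, ad, bc, bd, cd
  2-simplices (4): abc, abd, acd, bcd

giving chain groups C_0 ≅ Z^4, C_1 ≅ Z^6, C_2 ≅ Z^4.

The boundary map ∂_1: C_1 → C_0 maps an edge to its endpoints' difference, ∂[p,q] = q − p.
The resulting 4×6 matrix has rank 3, and its Smith normal form has invariant factors (1,1,1).

Boundary ∂_2: C_2 → C_1 maps a triangle to the signed sum of its edges. For instance
  ∂acd = cd − ad + ac,
  ∂bcd = cd − bd + bc.
As a 6×4 matrix over Z this has rank 3, with invariant factors (1,1,1).

Now H_k = ker ∂_k / im ∂_{k+1}, so:

  H_0: rank C_0 − rank ∂_1 = 4 − 3 = 1, and the invariant factors of ∂_1 are all 1, so H_0 = Z.
  H_1: rank ker ∂_1 − rank ∂_2 = (6 − 3) − 3 = 0, and the invariant factors of ∂_2 are all 1, so H_1 = 0.
  H_2: rank ker ∂_2 − rank ∂_3 = (4 − 3) − 0 = 1, and there is no ∂_3, so H_2 = Z.

H_0 = Z,  H_1 = 0,  H_2 = Z.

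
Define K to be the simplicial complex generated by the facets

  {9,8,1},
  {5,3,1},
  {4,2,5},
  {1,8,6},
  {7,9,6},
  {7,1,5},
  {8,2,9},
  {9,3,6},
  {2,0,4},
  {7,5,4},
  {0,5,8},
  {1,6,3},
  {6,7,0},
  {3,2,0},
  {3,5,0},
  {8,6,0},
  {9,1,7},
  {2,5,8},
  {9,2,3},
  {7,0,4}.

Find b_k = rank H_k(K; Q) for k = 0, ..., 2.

b_0 = 1, b_1 = 1, b_2 = 0.

We work with the vertex ordering 0 < 1 < 2 < 3 < 4 < 5 < 6 < 7 < 8 < 9. The simplices of K, each written with vertices in increasing order, are:

  0-simplices (10): [0], [1], [2], [3], [4], [5], [6], [7], [8], [9]
  1-simplices (30): (30 of them)
  2-simplices (20): (20 of them)

Hence C_0 ≅ Z^10, C_1 ≅ Z^30, C_2 ≅ Z^20.

∂_1: C_1 → C_0 is given by ∂[p,q] = [q] − [p]. For instance
  ∂[1,6] = [6] − [1].
The 10×30 boundary matrix has rank 9 and Smith normal form diag(1,1,1,1,1,1,1,1,1).

The boundary map ∂_2: C_2 → C_1 sends each 2-simplex [p,q,r] to [q,r] − [p,r] + [p,q]. For instance
  ∂[2,3,9] = [3,9] − [2,9] + [2,3],
  ∂[3,6,9] = [6,9] − [3,9] + [3,6].
The resulting 30×20 matrix has rank 20, and its Smith normal form has invariant factors (1,1,1,1,1,1,1,1,1,1,1,1,1,1,1,1,1,1,1,2).

From H_k ≅ ker(∂_k) / im(∂_{k+1}) we obtain:

  H_0: rank C_0 − rank ∂_1 = 10 − 9 = 1, and the invariant factors of ∂_1 are all 1, so H_0 ≅ Z.
  H_1: rank ker ∂_1 − rank ∂_2 = (30 − 9) − 20 = 1, and ∂_2 has invariant factor 2 > 1, so H_1 ≅ Z ⊕ Z_2.
  H_2: rank ker ∂_2 − rank ∂_3 = (20 − 20) − 0 = 0, and there is no ∂_3, so H_2 ≅ 0.

As a check, the Euler characteristic is 10 − 30 + 20 = 0, which agrees with 1 − 1 + 0 = 0.

Hence the Betti numbers are b_0 = 1, b_1 = 1, b_2 = 0.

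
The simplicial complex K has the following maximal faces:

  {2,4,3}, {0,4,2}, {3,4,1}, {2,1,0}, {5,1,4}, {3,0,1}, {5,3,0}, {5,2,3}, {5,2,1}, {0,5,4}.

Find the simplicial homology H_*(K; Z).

H_0 = Z,  H_1 = Z/2,  H_2 = 0.

Order the vertices as 0 < 1 < 2 < 3 < 4 < 5. Listing each simplex with vertices in this order, K has dimension 2 with simplices:

  0-simplices (6): [0], [1], [2], [3], [4], [5]
  1-simplices (15): [0,1], [0,2], [0,3], [0,4], [0,5], [1,2], [1,3], [1,4], [1,5], [2,3], [2,4], [2,5], [3,4], [3,5], [4,5]
  2-simplices (10): [0,1,2], [0,1,3], [0,2,4], [0,3,5], [0,4,5], [1,2,5], [1,3,4], [1,4,5], [2,3,4], [2,3,5]

giving chain groups C_0 ≅ Z^6, C_1 ≅ Z^15, C_2 ≅ Z^10.

Boundary ∂_1: C_1 → C_0 maps an edge to its endpoints' difference, ∂[p,q] = q − p. For instance
  ∂[1,4] = [4] − [1].
The 6×15 boundary matrix has rank 5 and Smith normal form diag(1,1,1,1,1).

The boundary map ∂_2: C_2 → C_1 maps a triangle to the signed sum of its edges. For instance
  ∂[0,2,4] = [2,4] − [0,4] + [0,2],
  ∂[1,2,5] = [2,5] − [1,5] + [1,2].
As a 15×10 matrix over Z this has rank 10, with invariant factors (1,1,1,1,1,1,1,1,1,2).

Now H_k = ker ∂_k / im ∂_{k+1}, so:

  H_0: rank C_0 − rank ∂_1 = 6 − 5 = 1, and the invariant factors of ∂_1 are all 1, so H_0 = Z.
  H_1: rank ker ∂_1 − rank ∂_2 = (15 − 5) − 10 = 0, and ∂_2 has invariant factor 2 > 1, so H_1 = Z/2.
  H_2: rank ker ∂_2 − rank ∂_3 = (10 − 10) − 0 = 0, and there is no ∂_3, so H_2 = 0.

(K is a triangulation of the real projective plane RP^2.)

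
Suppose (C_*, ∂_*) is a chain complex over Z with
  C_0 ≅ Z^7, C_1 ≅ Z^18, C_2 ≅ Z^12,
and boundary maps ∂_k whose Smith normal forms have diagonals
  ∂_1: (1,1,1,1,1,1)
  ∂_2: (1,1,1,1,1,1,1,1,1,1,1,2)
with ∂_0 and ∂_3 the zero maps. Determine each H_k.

H_0: b_0 = 7 − 0 − 6 = 1; torsion from ∂_1 factors > 1: none. So H_0 = Z.
H_1: b_1 = 18 − 6 − 12 = 0; torsion from ∂_2 factors > 1: [2]. So H_1 = Z/2.
H_2: b_2 = 12 − 12 − 0 = 0; torsion from ∂_3 factors > 1: none. So H_2 = 0.

H_0 = Z,  H_1 = Z/2,  H_2 = 0.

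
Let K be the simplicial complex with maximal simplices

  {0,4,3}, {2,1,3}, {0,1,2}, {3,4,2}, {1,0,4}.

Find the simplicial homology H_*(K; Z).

We work with the vertex ordering 0 < 1 < 2 < 3 < 4. The simplices of K, each written with vertices in increasing order, are:

  0-simplices (5): [0], [1], [2], [3], [4]
  1-simplices (10): [0,1], [0,2], [0,3], [0,4], [1,2], [1,3], [1,4], [2,3], [2,4], [3,4]
  2-simplices (5): [0,1,2], [0,1,4], [0,3,4], [1,2,3], [2,3,4]

giving chain groups C_0 ≅ Z^5, C_1 ≅ Z^10, C_2 ≅ Z^5.

The boundary map ∂_1: C_1 → C_0 maps an edge to its endpoints' difference, ∂[p,q] = q − p.
The resulting 5×10 matrix has rank 4, and its Smith normal form has invariant factors (1,1,1,1).

∂_2: C_2 → C_1 sends each 2-simplex [p,q,r] to [q,r] − [p,r] + [p,q]. For instance
  ∂[1,2,3] = [2,3] − [1,3] + [1,2],
  ∂[0,3,4] = [3,4] − [0,4] + [0,3].
The resulting 10×5 matrix has rank 5, and its Smith normal form has invariant factors (1,1,1,1,1).

Now H_k = ker ∂_k / im ∂_{k+1}, so:

  H_0: rank C_0 − rank ∂_1 = 5 − 4 = 1, and the invariant factors of ∂_1 are all 1, so H_0 ≅ Z.
  H_1: rank ker ∂_1 − rank ∂_2 = (10 − 4) − 5 = 1, and the invariant factors of ∂_2 are all 1, so H_1 ≅ Z.
  H_2: rank ker ∂_2 − rank ∂_3 = (5 − 5) − 0 = 0, and there is no ∂_3, so H_2 ≅ 0.

(K is a triangulation of the Möbius band.)

H_0 ≅ Z,  H_1 ≅ Z,  H_2 = 0.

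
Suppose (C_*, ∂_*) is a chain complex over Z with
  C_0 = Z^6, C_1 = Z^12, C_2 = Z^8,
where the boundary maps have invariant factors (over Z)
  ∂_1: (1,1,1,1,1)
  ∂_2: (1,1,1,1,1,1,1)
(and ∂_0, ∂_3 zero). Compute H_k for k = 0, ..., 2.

H_0 ≅ Z,  H_1 = 0,  H_2 ≅ Z.

H_0: b_0 = 6 − 0 − 5 = 1; torsion from ∂_1 factors > 1: none. So H_0 ≅ Z.
H_1: b_1 = 12 − 5 − 7 = 0; torsion from ∂_2 factors > 1: none. So H_1 ≅ 0.
H_2: b_2 = 8 − 7 − 0 = 1; torsion from ∂_3 factors > 1: none. So H_2 ≅ Z.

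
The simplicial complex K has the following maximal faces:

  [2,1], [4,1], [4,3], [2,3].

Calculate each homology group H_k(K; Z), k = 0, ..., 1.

H_0 ≅ Z,  H_1 ≅ Z.

Take the total order 1 < 2 < 3 < 4 on the vertex set. Then K (dimension 1) consists of the simplices:

  0-simplices (4): [1], [2], [3], [4]
  1-simplices (4): [1,2], [1,4], [2,3], [3,4]

Hence C_0 ≅ Z^4, C_1 ≅ Z^4.

The boundary map ∂_1: C_1 → C_0 is given by ∂[p,q] = [q] − [p].
The 4×4 boundary matrix has rank 3 and Smith normal form diag(1,1,1).

From H_k ≅ ker(∂_k) / im(∂_{k+1}) we obtain:

  H_0: rank C_0 − rank ∂_1 = 4 − 3 = 1, and the invariant factors of ∂_1 are all 1, so H_0 = Z.
  H_1: rank ker ∂_1 − rank ∂_2 = (4 − 3) − 0 = 1, and there is no ∂_2, so H_1 = Z.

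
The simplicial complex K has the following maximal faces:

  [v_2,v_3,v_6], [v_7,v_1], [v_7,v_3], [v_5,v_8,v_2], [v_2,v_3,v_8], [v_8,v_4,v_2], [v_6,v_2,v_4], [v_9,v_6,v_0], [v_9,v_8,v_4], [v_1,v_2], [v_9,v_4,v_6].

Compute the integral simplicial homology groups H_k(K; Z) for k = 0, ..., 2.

H_0 ≅ Z,  H_1 ≅ Z,  H_2 = 0.

Fix the vertex order v_0 < v_1 < v_2 < v_3 < v_4 < v_5 < v_6 < v_7 < v_8 < v_9 and write every simplex with vertices in increasing order. Then dim K = 2 and the simplices of K are:

  0-simplices (10): [v_0], [v_1], [v_2], [v_3], [v_4], [v_5], [v_6], [v_7], [v_8], [v_9]
  1-simplices (18): (18 of them)
  2-simplices (8): [v_0,v_6,v_9], [v_2,v_3,v_6], [v_2,v_3,v_8], [v_2,v_4,v_6], [v_2,v_4,v_8], [v_2,v_5,v_8], [v_4,v_6,v_9], [v_4,v_8,v_9]

Hence C_0 ≅ Z^10, C_1 ≅ Z^18, C_2 ≅ Z^8.

The boundary map ∂_1: C_1 → C_0 is given by ∂[p,q] = [q] − [p].
The resulting 10×18 matrix has rank 9, and its Smith normal form has invariant factors (1,1,1,1,1,1,1,1,1).

Boundary ∂_2: C_2 → C_1 maps a triangle to the signed sum of its edges. For instance
  ∂[v_2,v_3,v_8] = [v_3,v_8] − [v_2,v_8] + [v_2,v_3],
  ∂[v_2,v_4,v_6] = [v_4,v_6] − [v_2,v_6] + [v_2,v_4].
This gives a 18×8 integer matrix of rank 8; reducing to Smith normal form yields diagonal entries (1,1,1,1,1,1,1,1).

Computing H_k = (kernel of ∂_k) / (image of ∂_{k+1}):

  H_0: rank C_0 − rank ∂_1 = 10 − 9 = 1, and the invariant factors of ∂_1 are all 1, so H_0 = Z.
  H_1: rank ker ∂_1 − rank ∂_2 = (18 − 9) − 8 = 1, and the invariant factors of ∂_2 are all 1, so H_1 = Z.
  H_2: rank ker ∂_2 − rank ∂_3 = (8 − 8) − 0 = 0, and there is no ∂_3, so H_2 = 0.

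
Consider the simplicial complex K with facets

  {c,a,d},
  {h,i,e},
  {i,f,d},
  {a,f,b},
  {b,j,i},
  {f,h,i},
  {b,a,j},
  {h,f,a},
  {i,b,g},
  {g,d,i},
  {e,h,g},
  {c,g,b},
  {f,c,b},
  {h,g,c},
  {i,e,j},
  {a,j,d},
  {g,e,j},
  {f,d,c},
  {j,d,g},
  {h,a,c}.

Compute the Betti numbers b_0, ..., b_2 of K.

b_0 = 1, b_1 = 1, b_2 = 0.

We work with the vertex ordering a < b < c < d < e < f < g < h < i < j. The simplices of K, each written with vertices in increasing order, are:

  0-simplices (10): a, b, c, d, e, f, g, h, i, j
  1-simplices (30): ab, ac, ad, af, ah, aj, bc, bf, bg, bi, bj, cd, cf, cg, ch, df, dg, di, dj, eg, eh, ei, ej, fh, fi, gh, gi, gj, hi, ij
  2-simplices (20): abf, abj, acd, ach, adj, afh, bcf, bcg, bgi, bij, cdf, cgh, dfi, dgi, dgj, egh, egj, ehi, eij, fhi

so the chain groups are C_0 ≅ Z^10, C_1 ≅ Z^30, C_2 ≅ Z^20.

The boundary map ∂_1: C_1 → C_0 is given by ∂[p,q] = [q] − [p].
The 10×30 boundary matrix has rank 9 and Smith normal form diag(1,1,1,1,1,1,1,1,1).

∂_2: C_2 → C_1 acts by ∂[p,q,r] = [q,r] − [p,r] + [p,q]. For instance
  ∂eij = ij − ej + ei,
  ∂bcf = cf − bf + bc.
As a 30×20 matrix over Z this has rank 20, with invariant factors (1,1,1,1,1,1,1,1,1,1,1,1,1,1,1,1,1,1,1,2).

From H_k ≅ ker(∂_k) / im(∂_{k+1}) we obtain:

  H_0: rank C_0 − rank ∂_1 = 10 − 9 = 1, and the invariant factors of ∂_1 are all 1, so H_0 = Z.
  H_1: rank ker ∂_1 − rank ∂_2 = (30 − 9) − 20 = 1, and ∂_2 has invariant factor 2 > 1, so H_1 = Z ⊕ Z/2.
  H_2: rank ker ∂_2 − rank ∂_3 = (20 − 20) − 0 = 0, and there is no ∂_3, so H_2 = 0.

(K is a triangulation of the Klein bottle.)

Hence the Betti numbers are b_0 = 1, b_1 = 1, b_2 = 0.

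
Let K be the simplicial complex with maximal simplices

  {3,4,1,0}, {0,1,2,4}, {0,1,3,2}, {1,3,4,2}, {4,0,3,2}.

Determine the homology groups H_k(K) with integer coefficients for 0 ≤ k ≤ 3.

H_0 ≅ Z,  H_1 = 0,  H_2 = 0,  H_3 ≅ Z.

Take the total order 0 < 1 < 2 < 3 < 4 on the vertex set. Then K (dimension 3) consists of the simplices:

  0-simplices (5): [0], [1], [2], [3], [4]
  1-simplices (10): [0,1], [0,2], [0,3], [0,4], [1,2], [1,3], [1,4], [2,3], [2,4], [3,4]
  2-simplices (10): [0,1,2], [0,1,3], [0,1,4], [0,2,3], [0,2,4], [0,3,4], [1,2,3], [1,2,4], [1,3,4], [2,3,4]
  3-simplices (5): [0,1,2,3], [0,1,2,4], [0,1,3,4], [0,2,3,4], [1,2,3,4]

giving chain groups C_0 ≅ Z^5, C_1 ≅ Z^10, C_2 ≅ Z^10, C_3 ≅ Z^5.

The boundary map ∂_1: C_1 → C_0 is given by ∂[p,q] = [q] − [p]. For instance
  ∂[2,3] = [3] − [2].
This gives a 5×10 integer matrix of rank 4; reducing to Smith normal form yields diagonal entries (1,1,1,1).

∂_2: C_2 → C_1 sends each 2-simplex [p,q,r] to [q,r] − [p,r] + [p,q]. For instance
  ∂[2,3,4] = [3,4] − [2,4] + [2,3],
  ∂[0,1,4] = [1,4] − [0,4] + [0,1].
The 10×10 boundary matrix has rank 6 and Smith normal form diag(1,1,1,1,1,1).

∂_3: C_3 → C_2 sends each 3-simplex σ to the alternating sum Σ_i (−1)^i (σ with its i-th vertex removed). For instance
  ∂[0,1,3,4] = [1,3,4] − [0,3,4] + [0,1,4] − [0,1,3],
  ∂[0,1,2,3] = [1,2,3] − [0,2,3] + [0,1,3] − [0,1,2].
As a 10×5 matrix over Z this has rank 4, with invariant factors (1,1,1,1).

Reading off H_k = ker ∂_k / im ∂_{k+1}:

  H_0: rank C_0 − rank ∂_1 = 5 − 4 = 1, and the invariant factors of ∂_1 are all 1, so H_0 = Z.
  H_1: rank ker ∂_1 − rank ∂_2 = (10 − 4) − 6 = 0, and the invariant factors of ∂_2 are all 1, so H_1 = 0.
  H_2: rank ker ∂_2 − rank ∂_3 = (10 − 6) − 4 = 0, and the invariant factors of ∂_3 are all 1, so H_2 = 0.
  H_3: rank ker ∂_3 − rank ∂_4 = (5 − 4) − 0 = 1, and there is no ∂_4, so H_3 = Z.

As a check, the Euler characteristic is 5 − 10 + 10 − 5 = 0, which agrees with 1 − 0 + 0 − 1 = 0.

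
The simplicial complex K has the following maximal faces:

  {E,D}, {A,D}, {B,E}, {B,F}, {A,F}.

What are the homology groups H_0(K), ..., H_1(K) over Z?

Order the vertices as A < B < D < E < F. Listing each simplex with vertices in this order, K has dimension 1 with simplices:

  0-simplices (5): A, B, D, E, F
  1-simplices (5): AD, AF, BE, BF, DE

Hence C_0 ≅ Z^5, C_1 ≅ Z^5.

Boundary ∂_1: C_1 → C_0 is given by ∂[p,q] = [q] − [p].
The 5×5 boundary matrix has rank 4 and Smith normal form diag(1,1,1,1).

Computing H_k = (kernel of ∂_k) / (image of ∂_{k+1}):

  H_0: rank C_0 − rank ∂_1 = 5 − 4 = 1, and the invariant factors of ∂_1 are all 1, so H_0 = Z.
  H_1: rank ker ∂_1 − rank ∂_2 = (5 − 4) − 0 = 1, and there is no ∂_2, so H_1 = Z.

H_0 ≅ Z,  H_1 ≅ Z.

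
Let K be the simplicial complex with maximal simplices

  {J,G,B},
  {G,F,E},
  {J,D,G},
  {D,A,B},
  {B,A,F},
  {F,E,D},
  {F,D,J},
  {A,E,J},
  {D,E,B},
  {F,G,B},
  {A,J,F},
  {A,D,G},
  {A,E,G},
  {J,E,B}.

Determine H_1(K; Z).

H_1 = Z^2.

We work with the vertex ordering A < B < D < E < F < G < J. The simplices of K, each written with vertices in increasing order, are:

  0-simplices (7): A, B, D, E, F, G, J
  1-simplices (21): AB, AD, AE, AF, AG, AJ, BD, BE, BF, BG, BJ, DE, DF, DG, DJ, EF, EG, EJ, FG, FJ, GJ
  2-simplices (14): ABD, ABF, ADG, AEG, AEJ, AFJ, BDE, BEJ, BFG, BGJ, DEF, DFJ, DGJ, EFG

Hence C_0 ≅ Z^7, C_1 ≅ Z^21, C_2 ≅ Z^14.

The boundary map ∂_1: C_1 → C_0 maps an edge to its endpoints' difference, ∂[p,q] = q − p.
This gives a 7×21 integer matrix of rank 6; reducing to Smith normal form yields diagonal entries (1,1,1,1,1,1).

Boundary ∂_2: C_2 → C_1 sends each 2-simplex [p,q,r] to [q,r] − [p,r] + [p,q]. For instance
  ∂BDE = DE − BE + BD,
  ∂ABD = BD − AD + AB.
As a 21×14 matrix over Z this has rank 13, with invariant factors (1,1,1,1,1,1,1,1,1,1,1,1,1).

Now H_k = ker ∂_k / im ∂_{k+1}, so:

  H_1: rank ker ∂_1 − rank ∂_2 = (21 − 6) − 13 = 2, and the invariant factors of ∂_2 are all 1, so H_1 = Z^2.

(K is a triangulation of the torus T^2.)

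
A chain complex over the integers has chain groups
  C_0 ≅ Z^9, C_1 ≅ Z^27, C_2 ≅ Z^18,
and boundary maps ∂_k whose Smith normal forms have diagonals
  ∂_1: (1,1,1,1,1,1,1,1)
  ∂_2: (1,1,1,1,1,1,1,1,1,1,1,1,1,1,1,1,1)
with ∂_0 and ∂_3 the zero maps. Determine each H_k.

H_0 = Z,  H_1 = Z^2,  H_2 = Z.

H_0: b_0 = 9 − 0 − 8 = 1; torsion from ∂_1 factors > 1: none. So H_0 = Z.
H_1: b_1 = 27 − 8 − 17 = 2; torsion from ∂_2 factors > 1: none. So H_1 = Z^2.
H_2: b_2 = 18 − 17 − 0 = 1; torsion from ∂_3 factors > 1: none. So H_2 = Z.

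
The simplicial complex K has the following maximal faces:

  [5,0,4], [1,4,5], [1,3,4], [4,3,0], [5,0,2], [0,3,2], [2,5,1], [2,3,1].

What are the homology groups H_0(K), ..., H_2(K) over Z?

H_0 ≅ Z,  H_1 = 0,  H_2 ≅ Z.

Order the vertices as 0 < 1 < 2 < 3 < 4 < 5. Listing each simplex with vertices in this order, K has dimension 2 with simplices:

  0-simplices (6): [0], [1], [2], [3], [4], [5]
  1-simplices (12): [0,2], [0,3], [0,4], [0,5], [1,2], [1,3], [1,4], [1,5], [2,3], [2,5], [3,4], [4,5]
  2-simplices (8): [0,2,3], [0,2,5], [0,3,4], [0,4,5], [1,2,3], [1,2,5], [1,3,4], [1,4,5]

Hence C_0 ≅ Z^6, C_1 ≅ Z^12, C_2 ≅ Z^8.

∂_1: C_1 → C_0 is given by ∂[p,q] = [q] − [p].
As a 6×12 matrix over Z this has rank 5, with invariant factors (1,1,1,1,1).

The boundary map ∂_2: C_2 → C_1 acts by ∂[p,q,r] = [q,r] − [p,r] + [p,q]. For instance
  ∂[0,2,3] = [2,3] − [0,3] + [0,2],
  ∂[1,2,3] = [2,3] − [1,3] + [1,2].
The 12×8 boundary matrix has rank 7 and Smith normal form diag(1,1,1,1,1,1,1).

Now H_k = ker ∂_k / im ∂_{k+1}, so:

  H_0: rank C_0 − rank ∂_1 = 6 − 5 = 1, and the invariant factors of ∂_1 are all 1, so H_0 = Z.
  H_1: rank ker ∂_1 − rank ∂_2 = (12 − 5) − 7 = 0, and the invariant factors of ∂_2 are all 1, so H_1 = 0.
  H_2: rank ker ∂_2 − rank ∂_3 = (8 − 7) − 0 = 1, and there is no ∂_3, so H_2 = Z.

(K is a triangulation of the 2-sphere S^2.)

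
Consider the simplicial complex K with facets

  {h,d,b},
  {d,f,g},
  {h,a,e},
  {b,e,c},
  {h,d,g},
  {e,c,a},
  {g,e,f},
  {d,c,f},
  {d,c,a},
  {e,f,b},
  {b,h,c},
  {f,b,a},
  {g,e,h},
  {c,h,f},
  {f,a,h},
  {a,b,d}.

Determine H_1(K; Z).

H_1 ≅ Z^2.

K has 8 vertices, 24 edges, 16 triangles.
rank ∂_1 = 7, rank ∂_2 = 15 ⇒ b_1 = 24 − 7 − 15 = 2; all invariant factors of ∂_2 are 1 so no torsion. So H_1 ≅ Z^2.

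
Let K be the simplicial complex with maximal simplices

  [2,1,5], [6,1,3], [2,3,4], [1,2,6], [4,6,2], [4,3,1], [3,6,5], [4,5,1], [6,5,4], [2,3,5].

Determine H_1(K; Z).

H_1 = Z/2.

Order the vertices as 1 < 2 < 3 < 4 < 5 < 6. Listing each simplex with vertices in this order, K has dimension 2 with simplices:

  0-simplices (6): [1], [2], [3], [4], [5], [6]
  1-simplices (15): [1,2], [1,3], [1,4], [1,5], [1,6], [2,3], [2,4], [2,5], [2,6], [3,4], [3,5], [3,6], [4,5], [4,6], [5,6]
  2-simplices (10): [1,2,5], [1,2,6], [1,3,4], [1,3,6], [1,4,5], [2,3,4], [2,3,5], [2,4,6], [3,5,6], [4,5,6]

giving chain groups C_0 ≅ Z^6, C_1 ≅ Z^15, C_2 ≅ Z^10.

The boundary map ∂_1: C_1 → C_0 sends each edge [p,q] (with p < q) to q − p. For instance
  ∂[2,3] = [3] − [2].
This gives a 6×15 integer matrix of rank 5; reducing to Smith normal form yields diagonal entries (1,1,1,1,1).

Boundary ∂_2: C_2 → C_1 sends each 2-simplex [p,q,r] to [q,r] − [p,r] + [p,q]. For instance
  ∂[1,3,6] = [3,6] − [1,6] + [1,3],
  ∂[2,3,4] = [3,4] − [2,4] + [2,3].
The resulting 15×10 matrix has rank 10, and its Smith normal form has invariant factors (1,1,1,1,1,1,1,1,1,2).

Now H_k = ker ∂_k / im ∂_{k+1}, so:

  H_1: rank ker ∂_1 − rank ∂_2 = (15 − 5) − 10 = 0, and ∂_2 has invariant factor 2 > 1, so H_1 ≅ Z/2.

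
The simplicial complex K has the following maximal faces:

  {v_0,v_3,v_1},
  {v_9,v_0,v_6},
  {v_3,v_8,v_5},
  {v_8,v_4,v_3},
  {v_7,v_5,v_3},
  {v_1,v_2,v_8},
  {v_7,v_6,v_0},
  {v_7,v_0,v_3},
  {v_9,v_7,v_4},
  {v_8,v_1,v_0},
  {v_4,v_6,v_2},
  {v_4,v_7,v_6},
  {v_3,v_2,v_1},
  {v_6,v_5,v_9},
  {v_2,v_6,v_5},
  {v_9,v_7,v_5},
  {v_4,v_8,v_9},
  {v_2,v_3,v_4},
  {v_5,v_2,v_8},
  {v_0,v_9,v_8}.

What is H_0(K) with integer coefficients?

H_0 ≅ Z.

Order the vertices as v_0 < v_1 < v_2 < v_3 < v_4 < v_5 < v_6 < v_7 < v_8 < v_9. Listing each simplex with vertices in this order, K has dimension 2 with simplices:

  0-simplices (10): [v_0], [v_1], [v_2], [v_3], [v_4], [v_5], [v_6], [v_7], [v_8], [v_9]
  1-simplices (30): (30 of them)
  2-simplices (20): (20 of them)

so the chain groups are C_0 ≅ Z^10, C_1 ≅ Z^30, C_2 ≅ Z^20.

∂_1: C_1 → C_0 maps an edge to its endpoints' difference, ∂[p,q] = q − p.
As a 10×30 matrix over Z this has rank 9, with invariant factors (1,1,1,1,1,1,1,1,1).

The boundary map ∂_2: C_2 → C_1 maps a triangle to the signed sum of its edges. For instance
  ∂[v_5,v_7,v_9] = [v_7,v_9] − [v_5,v_9] + [v_5,v_7],
  ∂[v_2,v_3,v_4] = [v_3,v_4] − [v_2,v_4] + [v_2,v_3].
As a 30×20 matrix over Z this has rank 20, with invariant factors (1,1,1,1,1,1,1,1,1,1,1,1,1,1,1,1,1,1,1,2).

From H_k ≅ ker(∂_k) / im(∂_{k+1}) we obtain:

  H_0: rank C_0 − rank ∂_1 = 10 − 9 = 1, and the invariant factors of ∂_1 are all 1, so H_0 ≅ Z.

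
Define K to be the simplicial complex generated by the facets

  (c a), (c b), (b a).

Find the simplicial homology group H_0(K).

We work with the vertex ordering a < b < c. The simplices of K, each written with vertices in increasing order, are:

  0-simplices (3): a, b, c
  1-simplices (3): ab, ac, bc

Hence C_0 ≅ Z^3, C_1 ≅ Z^3.

Boundary ∂_1: C_1 → C_0 maps an edge to its endpoints' difference, ∂[p,q] = q − p.
The resulting 3×3 matrix has rank 2, and its Smith normal form has invariant factors (1,1).

Computing H_k = (kernel of ∂_k) / (image of ∂_{k+1}):

  H_0: rank C_0 − rank ∂_1 = 3 − 2 = 1, and the invariant factors of ∂_1 are all 1, so H_0 ≅ Z.

H_0 ≅ Z.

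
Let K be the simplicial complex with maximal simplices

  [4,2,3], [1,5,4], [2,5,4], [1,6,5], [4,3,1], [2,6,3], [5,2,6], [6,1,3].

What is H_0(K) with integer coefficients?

H_0 ≅ Z.

K has 6 vertices, 12 edges, 8 triangles.
rank ∂_0 = 0, rank ∂_1 = 5 ⇒ b_0 = 6 − 0 − 5 = 1; all invariant factors of ∂_1 are 1 so no torsion. So H_0 ≅ Z.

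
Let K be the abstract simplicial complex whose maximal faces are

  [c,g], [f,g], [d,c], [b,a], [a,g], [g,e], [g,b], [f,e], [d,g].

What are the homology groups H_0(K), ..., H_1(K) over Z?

Order the vertices as a < b < c < d < e < f < g. Listing each simplex with vertices in this order, K has dimension 1 with simplices:

  0-simplices (7): a, b, c, d, e, f, g
  1-simplices (9): ab, ag, bg, cd, cg, dg, ef, eg, fg

giving chain groups C_0 ≅ Z^7, C_1 ≅ Z^9.

Boundary ∂_1: C_1 → C_0 sends each edge [p,q] (with p < q) to q − p. For instance
  ∂ab = b − a.
The 7×9 boundary matrix has rank 6 and Smith normal form diag(1,1,1,1,1,1).

Reading off H_k = ker ∂_k / im ∂_{k+1}:

  H_0: rank C_0 − rank ∂_1 = 7 − 6 = 1, and the invariant factors of ∂_1 are all 1, so H_0 ≅ Z.
  H_1: rank ker ∂_1 − rank ∂_2 = (9 − 6) − 0 = 3, and there is no ∂_2, so H_1 ≅ Z^3.

H_0 = Z,  H_1 = Z^3.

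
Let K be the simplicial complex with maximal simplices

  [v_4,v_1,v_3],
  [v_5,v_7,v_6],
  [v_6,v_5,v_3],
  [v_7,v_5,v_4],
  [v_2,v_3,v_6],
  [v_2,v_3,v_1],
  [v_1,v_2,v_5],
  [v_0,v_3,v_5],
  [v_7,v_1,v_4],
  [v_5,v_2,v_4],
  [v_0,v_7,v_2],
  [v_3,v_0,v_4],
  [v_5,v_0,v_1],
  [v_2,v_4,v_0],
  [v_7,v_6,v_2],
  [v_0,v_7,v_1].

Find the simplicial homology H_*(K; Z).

H_0 = Z,  H_1 = Z^2,  H_2 = Z.

Order the vertices as v_0 < v_1 < v_2 < v_3 < v_4 < v_5 < v_6 < v_7. Listing each simplex with vertices in this order, K has dimension 2 with simplices:

  0-simplices (8): [v_0], [v_1], [v_2], [v_3], [v_4], [v_5], [v_6], [v_7]
  1-simplices (24): (24 of them)
  2-simplices (16): (16 of them)

giving chain groups C_0 ≅ Z^8, C_1 ≅ Z^24, C_2 ≅ Z^16.

Boundary ∂_1: C_1 → C_0 maps an edge to its endpoints' difference, ∂[p,q] = q − p.
The 8×24 boundary matrix has rank 7 and Smith normal form diag(1,1,1,1,1,1,1).

∂_2: C_2 → C_1 acts by ∂[p,q,r] = [q,r] − [p,r] + [p,q]. For instance
  ∂[v_0,v_1,v_7] = [v_1,v_7] − [v_0,v_7] + [v_0,v_1],
  ∂[v_3,v_5,v_6] = [v_5,v_6] − [v_3,v_6] + [v_3,v_5].
The 24×16 boundary matrix has rank 15 and Smith normal form diag(1,1,1,1,1,1,1,1,1,1,1,1,1,1,1).

Reading off H_k = ker ∂_k / im ∂_{k+1}:

  H_0: rank C_0 − rank ∂_1 = 8 − 7 = 1, and the invariant factors of ∂_1 are all 1, so H_0 ≅ Z.
  H_1: rank ker ∂_1 − rank ∂_2 = (24 − 7) − 15 = 2, and the invariant factors of ∂_2 are all 1, so H_1 ≅ Z^2.
  H_2: rank ker ∂_2 − rank ∂_3 = (16 − 15) − 0 = 1, and there is no ∂_3, so H_2 ≅ Z.

As a check, the Euler characteristic is 8 − 24 + 16 = 0, which agrees with 1 − 2 + 1 = 0.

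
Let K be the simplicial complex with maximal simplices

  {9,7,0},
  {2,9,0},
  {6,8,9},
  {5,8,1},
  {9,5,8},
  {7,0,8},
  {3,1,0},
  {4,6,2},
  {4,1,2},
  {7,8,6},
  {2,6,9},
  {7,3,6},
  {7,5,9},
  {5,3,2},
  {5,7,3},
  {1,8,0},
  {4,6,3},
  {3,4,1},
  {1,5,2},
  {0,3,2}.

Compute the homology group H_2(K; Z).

H_2 = 0.

Order the vertices as 0 < 1 < 2 < 3 < 4 < 5 < 6 < 7 < 8 < 9. Listing each simplex with vertices in this order, K has dimension 2 with simplices:

  0-simplices (10): [0], [1], [2], [3], [4], [5], [6], [7], [8], [9]
  1-simplices (30): (30 of them)
  2-simplices (20): (20 of them)

giving chain groups C_0 ≅ Z^10, C_1 ≅ Z^30, C_2 ≅ Z^20.

∂_1: C_1 → C_0 is given by ∂[p,q] = [q] − [p]. For instance
  ∂[2,9] = [9] − [2].
This gives a 10×30 integer matrix of rank 9; reducing to Smith normal form yields diagonal entries (1,1,1,1,1,1,1,1,1).

Boundary ∂_2: C_2 → C_1 sends each 2-simplex [p,q,r] to [q,r] − [p,r] + [p,q]. For instance
  ∂[1,3,4] = [3,4] − [1,4] + [1,3],
  ∂[3,6,7] = [6,7] − [3,7] + [3,6].
As a 30×20 matrix over Z this has rank 20, with invariant factors (1,1,1,1,1,1,1,1,1,1,1,1,1,1,1,1,1,1,1,2).

Computing H_k = (kernel of ∂_k) / (image of ∂_{k+1}):

  H_2: rank ker ∂_2 − rank ∂_3 = (20 − 20) − 0 = 0, and there is no ∂_3, so H_2 ≅ 0.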